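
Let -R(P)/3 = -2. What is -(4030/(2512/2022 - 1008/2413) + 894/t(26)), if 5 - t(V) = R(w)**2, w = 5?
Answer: -30297370083/6236084 ≈ -4858.4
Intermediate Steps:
R(P) = 6 (R(P) = -3*(-2) = 6)
t(V) = -31 (t(V) = 5 - 1*6**2 = 5 - 1*36 = 5 - 36 = -31)
-(4030/(2512/2022 - 1008/2413) + 894/t(26)) = -(4030/(2512/2022 - 1008/2413) + 894/(-31)) = -(4030/(2512*(1/2022) - 1008*1/2413) + 894*(-1/31)) = -(4030/(1256/1011 - 1008/2413) - 894/31) = -(4030/(2011640/2439543) - 894/31) = -(4030*(2439543/2011640) - 894/31) = -(983135829/201164 - 894/31) = -1*30297370083/6236084 = -30297370083/6236084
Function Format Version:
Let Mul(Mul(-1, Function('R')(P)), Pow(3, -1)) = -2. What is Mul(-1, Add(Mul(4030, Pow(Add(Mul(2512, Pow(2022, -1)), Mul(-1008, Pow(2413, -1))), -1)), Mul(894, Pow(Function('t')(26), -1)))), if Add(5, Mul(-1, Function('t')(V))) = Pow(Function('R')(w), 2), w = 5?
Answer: Rational(-30297370083, 6236084) ≈ -4858.4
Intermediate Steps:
Function('R')(P) = 6 (Function('R')(P) = Mul(-3, -2) = 6)
Function('t')(V) = -31 (Function('t')(V) = Add(5, Mul(-1, Pow(6, 2))) = Add(5, Mul(-1, 36)) = Add(5, -36) = -31)
Mul(-1, Add(Mul(4030, Pow(Add(Mul(2512, Pow(2022, -1)), Mul(-1008, Pow(2413, -1))), -1)), Mul(894, Pow(Function('t')(26), -1)))) = Mul(-1, Add(Mul(4030, Pow(Add(Mul(2512, Pow(2022, -1)), Mul(-1008, Pow(2413, -1))), -1)), Mul(894, Pow(-31, -1)))) = Mul(-1, Add(Mul(4030, Pow(Add(Mul(2512, Rational(1, 2022)), Mul(-1008, Rational(1, 2413))), -1)), Mul(894, Rational(-1, 31)))) = Mul(-1, Add(Mul(4030, Pow(Add(Rational(1256, 1011), Rational(-1008, 2413)), -1)), Rational(-894, 31))) = Mul(-1, Add(Mul(4030, Pow(Rational(2011640, 2439543), -1)), Rational(-894, 31))) = Mul(-1, Add(Mul(4030, Rational(2439543, 2011640)), Rational(-894, 31))) = Mul(-1, Add(Rational(983135829, 201164), Rational(-894, 31))) = Mul(-1, Rational(30297370083, 6236084)) = Rational(-30297370083, 6236084)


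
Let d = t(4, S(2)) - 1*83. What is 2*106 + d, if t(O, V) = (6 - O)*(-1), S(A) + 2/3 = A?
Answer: 127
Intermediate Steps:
S(A) = -⅔ + A
t(O, V) = -6 + O
d = -85 (d = (-6 + 4) - 1*83 = -2 - 83 = -85)
2*106 + d = 2*106 - 85 = 212 - 85 = 127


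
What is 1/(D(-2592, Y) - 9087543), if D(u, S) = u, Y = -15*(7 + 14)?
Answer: -1/9090135 ≈ -1.1001e-7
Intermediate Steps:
Y = -315 (Y = -15*21 = -315)
1/(D(-2592, Y) - 9087543) = 1/(-2592 - 9087543) = 1/(-9090135) = -1/9090135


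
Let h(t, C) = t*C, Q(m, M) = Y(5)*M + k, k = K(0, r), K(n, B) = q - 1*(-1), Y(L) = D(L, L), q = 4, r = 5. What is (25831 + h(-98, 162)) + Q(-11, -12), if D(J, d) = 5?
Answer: 9900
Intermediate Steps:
Y(L) = 5
K(n, B) = 5 (K(n, B) = 4 - 1*(-1) = 4 + 1 = 5)
k = 5
Q(m, M) = 5 + 5*M (Q(m, M) = 5*M + 5 = 5 + 5*M)
h(t, C) = C*t
(25831 + h(-98, 162)) + Q(-11, -12) = (25831 + 162*(-98)) + (5 + 5*(-12)) = (25831 - 15876) + (5 - 60) = 9955 - 55 = 9900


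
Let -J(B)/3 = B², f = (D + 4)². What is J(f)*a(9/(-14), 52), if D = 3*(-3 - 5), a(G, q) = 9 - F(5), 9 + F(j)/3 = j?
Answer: -10080000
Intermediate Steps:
F(j) = -27 + 3*j
a(G, q) = 21 (a(G, q) = 9 - (-27 + 3*5) = 9 - (-27 + 15) = 9 - 1*(-12) = 9 + 12 = 21)
D = -24 (D = 3*(-8) = -24)
f = 400 (f = (-24 + 4)² = (-20)² = 400)
J(B) = -3*B²
J(f)*a(9/(-14), 52) = -3*400²*21 = -3*160000*21 = -480000*21 = -10080000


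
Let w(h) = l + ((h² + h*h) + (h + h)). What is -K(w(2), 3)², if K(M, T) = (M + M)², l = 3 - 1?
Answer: -614656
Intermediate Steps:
l = 2
w(h) = 2 + 2*h + 2*h² (w(h) = 2 + ((h² + h*h) + (h + h)) = 2 + ((h² + h²) + 2*h) = 2 + (2*h² + 2*h) = 2 + (2*h + 2*h²) = 2 + 2*h + 2*h²)
K(M, T) = 4*M² (K(M, T) = (2*M)² = 4*M²)
-K(w(2), 3)² = -(4*(2 + 2*2 + 2*2²)²)² = -(4*(2 + 4 + 2*4)²)² = -(4*(2 + 4 + 8)²)² = -(4*14²)² = -(4*196)² = -1*784² = -1*614656 = -614656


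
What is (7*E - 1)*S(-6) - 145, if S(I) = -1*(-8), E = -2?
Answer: -265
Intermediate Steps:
S(I) = 8
(7*E - 1)*S(-6) - 145 = (7*(-2) - 1)*8 - 145 = (-14 - 1)*8 - 145 = -15*8 - 145 = -120 - 145 = -265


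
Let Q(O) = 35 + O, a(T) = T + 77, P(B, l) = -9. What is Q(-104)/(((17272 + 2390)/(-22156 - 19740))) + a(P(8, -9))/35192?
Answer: 4238967301/28831046 ≈ 147.03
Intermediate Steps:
a(T) = 77 + T
Q(-104)/(((17272 + 2390)/(-22156 - 19740))) + a(P(8, -9))/35192 = (35 - 104)/(((17272 + 2390)/(-22156 - 19740))) + (77 - 9)/35192 = -69/(19662/(-41896)) + 68*(1/35192) = -69/(19662*(-1/41896)) + 17/8798 = -69/(-9831/20948) + 17/8798 = -69*(-20948/9831) + 17/8798 = 481804/3277 + 17/8798 = 4238967301/28831046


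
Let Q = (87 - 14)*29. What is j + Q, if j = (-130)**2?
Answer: 19017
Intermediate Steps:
Q = 2117 (Q = 73*29 = 2117)
j = 16900
j + Q = 16900 + 2117 = 19017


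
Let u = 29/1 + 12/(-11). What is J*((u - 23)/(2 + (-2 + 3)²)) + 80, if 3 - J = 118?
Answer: -1190/11 ≈ -108.18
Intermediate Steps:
J = -115 (J = 3 - 1*118 = 3 - 118 = -115)
u = 307/11 (u = 29*1 + 12*(-1/11) = 29 - 12/11 = 307/11 ≈ 27.909)
J*((u - 23)/(2 + (-2 + 3)²)) + 80 = -115*(307/11 - 23)/(2 + (-2 + 3)²) + 80 = -6210/(11*(2 + 1²)) + 80 = -6210/(11*(2 + 1)) + 80 = -6210/(11*3) + 80 = -115*18/11 + 80 = -2070/11 + 80 = -1190/11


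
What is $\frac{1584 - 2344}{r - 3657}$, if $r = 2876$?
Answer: $\frac{760}{781} \approx 0.97311$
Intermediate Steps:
$\frac{1584 - 2344}{r - 3657} = \frac{1584 - 2344}{2876 - 3657} = - \frac{760}{-781} = \left(-760\right) \left(- \frac{1}{781}\right) = \frac{760}{781}$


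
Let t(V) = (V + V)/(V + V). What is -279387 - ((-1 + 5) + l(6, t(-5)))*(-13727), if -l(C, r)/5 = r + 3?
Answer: -499019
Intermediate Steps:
t(V) = 1 (t(V) = (2*V)/((2*V)) = (2*V)*(1/(2*V)) = 1)
l(C, r) = -15 - 5*r (l(C, r) = -5*(r + 3) = -5*(3 + r) = -15 - 5*r)
-279387 - ((-1 + 5) + l(6, t(-5)))*(-13727) = -279387 - ((-1 + 5) + (-15 - 5*1))*(-13727) = -279387 - (4 + (-15 - 5))*(-13727) = -279387 - (4 - 20)*(-13727) = -279387 - (-16)*(-13727) = -279387 - 1*219632 = -279387 - 219632 = -499019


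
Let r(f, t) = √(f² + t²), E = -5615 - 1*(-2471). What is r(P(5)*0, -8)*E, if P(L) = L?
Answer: -25152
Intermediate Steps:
E = -3144 (E = -5615 + 2471 = -3144)
r(P(5)*0, -8)*E = √((5*0)² + (-8)²)*(-3144) = √(0² + 64)*(-3144) = √(0 + 64)*(-3144) = √64*(-3144) = 8*(-3144) = -25152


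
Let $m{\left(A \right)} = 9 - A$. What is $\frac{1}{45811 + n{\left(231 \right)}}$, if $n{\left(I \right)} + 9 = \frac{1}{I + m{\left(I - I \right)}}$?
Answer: $\frac{240}{10992481} \approx 2.1833 \cdot 10^{-5}$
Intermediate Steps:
$n{\left(I \right)} = -9 + \frac{1}{9 + I}$ ($n{\left(I \right)} = -9 + \frac{1}{I + \left(9 - \left(I - I\right)\right)} = -9 + \frac{1}{I + \left(9 - 0\right)} = -9 + \frac{1}{I + \left(9 + 0\right)} = -9 + \frac{1}{I + 9} = -9 + \frac{1}{9 + I}$)
$\frac{1}{45811 + n{\left(231 \right)}} = \frac{1}{45811 + \frac{-80 - 2079}{9 + 231}} = \frac{1}{45811 + \frac{-80 - 2079}{240}} = \frac{1}{45811 + \frac{1}{240} \left(-2159\right)} = \frac{1}{45811 - \frac{2159}{240}} = \frac{1}{\frac{10992481}{240}} = \frac{240}{10992481}$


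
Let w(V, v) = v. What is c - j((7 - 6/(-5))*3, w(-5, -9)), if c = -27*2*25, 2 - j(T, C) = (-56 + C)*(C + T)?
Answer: -2366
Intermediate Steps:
j(T, C) = 2 - (-56 + C)*(C + T)
c = -1350 (c = -54*25 = -1350)
c - j((7 - 6/(-5))*3, w(-5, -9)) = -1350 - (2 - 1*(-9)² + 56*(-9) + 56*((7 - 6/(-5))*3) - 1*(-9)*(7 - 6/(-5))*3) = -1350 - (2 - 1*81 - 504 + 56*((7 - 6*(-⅕))*3) - 1*(-9)*(7 - 6*(-⅕))*3) = -1350 - (2 - 81 - 504 + 56*((7 + 6/5)*3) - 1*(-9)*(7 + 6/5)*3) = -1350 - (2 - 81 - 504 + 56*((41/5)*3) - 1*(-9)*(41/5)*3) = -1350 - (2 - 81 - 504 + 56*(123/5) - 1*(-9)*123/5) = -1350 - (2 - 81 - 504 + 6888/5 + 1107/5) = -1350 - 1*1016 = -1350 - 1016 = -2366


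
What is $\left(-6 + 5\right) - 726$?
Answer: $-727$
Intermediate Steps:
$\left(-6 + 5\right) - 726 = -1 - 726 = -727$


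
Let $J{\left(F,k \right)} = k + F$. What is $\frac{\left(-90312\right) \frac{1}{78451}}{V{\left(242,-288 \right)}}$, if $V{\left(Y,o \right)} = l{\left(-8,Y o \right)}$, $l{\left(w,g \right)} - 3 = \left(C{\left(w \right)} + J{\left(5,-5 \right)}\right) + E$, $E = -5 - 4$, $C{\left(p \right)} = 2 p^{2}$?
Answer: $- \frac{45156}{4785511} \approx -0.009436$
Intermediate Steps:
$J{\left(F,k \right)} = F + k$
$E = -9$
$l{\left(w,g \right)} = -6 + 2 w^{2}$ ($l{\left(w,g \right)} = 3 + \left(\left(2 w^{2} + \left(5 - 5\right)\right) - 9\right) = 3 + \left(\left(2 w^{2} + 0\right) - 9\right) = 3 + \left(2 w^{2} - 9\right) = 3 + \left(-9 + 2 w^{2}\right) = -6 + 2 w^{2}$)
$V{\left(Y,o \right)} = 122$ ($V{\left(Y,o \right)} = -6 + 2 \left(-8\right)^{2} = -6 + 2 \cdot 64 = -6 + 128 = 122$)
$\frac{\left(-90312\right) \frac{1}{78451}}{V{\left(242,-288 \right)}} = \frac{\left(-90312\right) \frac{1}{78451}}{122} = \left(-90312\right) \frac{1}{78451} \cdot \frac{1}{122} = \left(- \frac{90312}{78451}\right) \frac{1}{122} = - \frac{45156}{4785511}$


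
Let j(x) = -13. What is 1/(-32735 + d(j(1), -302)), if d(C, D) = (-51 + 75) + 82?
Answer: -1/32629 ≈ -3.0648e-5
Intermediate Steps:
d(C, D) = 106 (d(C, D) = 24 + 82 = 106)
1/(-32735 + d(j(1), -302)) = 1/(-32735 + 106) = 1/(-32629) = -1/32629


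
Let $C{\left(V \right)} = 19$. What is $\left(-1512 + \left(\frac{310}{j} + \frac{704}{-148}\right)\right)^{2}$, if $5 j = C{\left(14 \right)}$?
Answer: $\frac{1017939744900}{494209} \approx 2.0597 \cdot 10^{6}$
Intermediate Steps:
$j = \frac{19}{5}$ ($j = \frac{1}{5} \cdot 19 = \frac{19}{5} \approx 3.8$)
$\left(-1512 + \left(\frac{310}{j} + \frac{704}{-148}\right)\right)^{2} = \left(-1512 + \left(\frac{310}{\frac{19}{5}} + \frac{704}{-148}\right)\right)^{2} = \left(-1512 + \left(310 \cdot \frac{5}{19} + 704 \left(- \frac{1}{148}\right)\right)\right)^{2} = \left(-1512 + \left(\frac{1550}{19} - \frac{176}{37}\right)\right)^{2} = \left(-1512 + \frac{54006}{703}\right)^{2} = \left(- \frac{1008930}{703}\right)^{2} = \frac{1017939744900}{494209}$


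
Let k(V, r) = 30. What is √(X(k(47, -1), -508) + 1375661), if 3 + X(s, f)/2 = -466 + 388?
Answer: √1375499 ≈ 1172.8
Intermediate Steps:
X(s, f) = -162 (X(s, f) = -6 + 2*(-466 + 388) = -6 + 2*(-78) = -6 - 156 = -162)
√(X(k(47, -1), -508) + 1375661) = √(-162 + 1375661) = √1375499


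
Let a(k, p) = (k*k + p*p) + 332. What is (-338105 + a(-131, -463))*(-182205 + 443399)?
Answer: -27750034142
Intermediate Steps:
a(k, p) = 332 + k**2 + p**2 (a(k, p) = (k**2 + p**2) + 332 = 332 + k**2 + p**2)
(-338105 + a(-131, -463))*(-182205 + 443399) = (-338105 + (332 + (-131)**2 + (-463)**2))*(-182205 + 443399) = (-338105 + (332 + 17161 + 214369))*261194 = (-338105 + 231862)*261194 = -106243*261194 = -27750034142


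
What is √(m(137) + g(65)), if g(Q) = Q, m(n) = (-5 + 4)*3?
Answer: √62 ≈ 7.8740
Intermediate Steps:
m(n) = -3 (m(n) = -1*3 = -3)
√(m(137) + g(65)) = √(-3 + 65) = √62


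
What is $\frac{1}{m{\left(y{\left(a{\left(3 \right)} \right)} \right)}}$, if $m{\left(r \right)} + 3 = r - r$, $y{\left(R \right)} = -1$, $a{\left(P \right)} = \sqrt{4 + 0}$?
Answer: $- \frac{1}{3} \approx -0.33333$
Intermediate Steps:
$a{\left(P \right)} = 2$ ($a{\left(P \right)} = \sqrt{4} = 2$)
$m{\left(r \right)} = -3$ ($m{\left(r \right)} = -3 + \left(r - r\right) = -3 + 0 = -3$)
$\frac{1}{m{\left(y{\left(a{\left(3 \right)} \right)} \right)}} = \frac{1}{-3} = - \frac{1}{3}$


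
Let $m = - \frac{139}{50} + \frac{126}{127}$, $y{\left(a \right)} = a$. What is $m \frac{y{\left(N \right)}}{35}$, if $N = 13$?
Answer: $- \frac{147589}{222250} \approx -0.66407$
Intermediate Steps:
$m = - \frac{11353}{6350}$ ($m = \left(-139\right) \frac{1}{50} + 126 \cdot \frac{1}{127} = - \frac{139}{50} + \frac{126}{127} = - \frac{11353}{6350} \approx -1.7879$)
$m \frac{y{\left(N \right)}}{35} = - \frac{11353 \cdot \frac{13}{35}}{6350} = - \frac{11353 \cdot 13 \cdot \frac{1}{35}}{6350} = \left(- \frac{11353}{6350}\right) \frac{13}{35} = - \frac{147589}{222250}$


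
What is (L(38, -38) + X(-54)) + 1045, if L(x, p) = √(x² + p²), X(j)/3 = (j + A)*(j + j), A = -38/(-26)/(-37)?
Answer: 8924377/481 + 38*√2 ≈ 18608.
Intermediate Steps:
A = -19/481 (A = -38*(-1/26)*(-1/37) = (19/13)*(-1/37) = -19/481 ≈ -0.039501)
X(j) = 6*j*(-19/481 + j) (X(j) = 3*((j - 19/481)*(j + j)) = 3*((-19/481 + j)*(2*j)) = 3*(2*j*(-19/481 + j)) = 6*j*(-19/481 + j))
L(x, p) = √(p² + x²)
(L(38, -38) + X(-54)) + 1045 = (√((-38)² + 38²) + (6/481)*(-54)*(-19 + 481*(-54))) + 1045 = (√(1444 + 1444) + (6/481)*(-54)*(-19 - 25974)) + 1045 = (√2888 + (6/481)*(-54)*(-25993)) + 1045 = (38*√2 + 8421732/481) + 1045 = (8421732/481 + 38*√2) + 1045 = 8924377/481 + 38*√2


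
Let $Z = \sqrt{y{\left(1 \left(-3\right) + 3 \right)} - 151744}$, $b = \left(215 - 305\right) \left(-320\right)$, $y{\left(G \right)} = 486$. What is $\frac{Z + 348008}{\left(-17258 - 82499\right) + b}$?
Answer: $- \frac{348008}{70957} - \frac{i \sqrt{151258}}{70957} \approx -4.9045 - 0.005481 i$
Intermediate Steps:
$b = 28800$ ($b = \left(-90\right) \left(-320\right) = 28800$)
$Z = i \sqrt{151258}$ ($Z = \sqrt{486 - 151744} = \sqrt{-151258} = i \sqrt{151258} \approx 388.92 i$)
$\frac{Z + 348008}{\left(-17258 - 82499\right) + b} = \frac{i \sqrt{151258} + 348008}{\left(-17258 - 82499\right) + 28800} = \frac{348008 + i \sqrt{151258}}{-99757 + 28800} = \frac{348008 + i \sqrt{151258}}{-70957} = \left(348008 + i \sqrt{151258}\right) \left(- \frac{1}{70957}\right) = - \frac{348008}{70957} - \frac{i \sqrt{151258}}{70957}$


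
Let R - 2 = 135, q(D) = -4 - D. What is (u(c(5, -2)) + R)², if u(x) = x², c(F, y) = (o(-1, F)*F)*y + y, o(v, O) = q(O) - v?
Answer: 38700841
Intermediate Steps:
R = 137 (R = 2 + 135 = 137)
o(v, O) = -4 - O - v (o(v, O) = (-4 - O) - v = -4 - O - v)
c(F, y) = y + F*y*(-3 - F) (c(F, y) = ((-4 - F - 1*(-1))*F)*y + y = ((-4 - F + 1)*F)*y + y = ((-3 - F)*F)*y + y = (F*(-3 - F))*y + y = F*y*(-3 - F) + y = y + F*y*(-3 - F))
(u(c(5, -2)) + R)² = ((-1*(-2)*(-1 + 5*(3 + 5)))² + 137)² = ((-1*(-2)*(-1 + 5*8))² + 137)² = ((-1*(-2)*(-1 + 40))² + 137)² = ((-1*(-2)*39)² + 137)² = (78² + 137)² = (6084 + 137)² = 6221² = 38700841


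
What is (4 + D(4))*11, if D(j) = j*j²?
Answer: 748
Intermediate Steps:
D(j) = j³
(4 + D(4))*11 = (4 + 4³)*11 = (4 + 64)*11 = 68*11 = 748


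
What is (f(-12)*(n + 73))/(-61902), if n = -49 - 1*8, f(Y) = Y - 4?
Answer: 128/30951 ≈ 0.0041356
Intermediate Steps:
f(Y) = -4 + Y
n = -57 (n = -49 - 8 = -57)
(f(-12)*(n + 73))/(-61902) = ((-4 - 12)*(-57 + 73))/(-61902) = -16*16*(-1/61902) = -256*(-1/61902) = 128/30951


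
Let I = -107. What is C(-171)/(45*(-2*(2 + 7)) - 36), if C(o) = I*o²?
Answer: 347643/94 ≈ 3698.3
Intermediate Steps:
C(o) = -107*o²
C(-171)/(45*(-2*(2 + 7)) - 36) = (-107*(-171)²)/(45*(-2*(2 + 7)) - 36) = (-107*29241)/(45*(-2*9) - 36) = -3128787/(45*(-18) - 36) = -3128787/(-810 - 36) = -3128787/(-846) = -3128787*(-1/846) = 347643/94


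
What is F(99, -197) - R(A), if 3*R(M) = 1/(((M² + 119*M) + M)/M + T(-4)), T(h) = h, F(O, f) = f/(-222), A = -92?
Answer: 2327/2664 ≈ 0.87350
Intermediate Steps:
F(O, f) = -f/222 (F(O, f) = f*(-1/222) = -f/222)
R(M) = 1/(3*(-4 + (M² + 120*M)/M)) (R(M) = 1/(3*(((M² + 119*M) + M)/M - 4)) = 1/(3*((M² + 120*M)/M - 4)) = 1/(3*(-4 + (M² + 120*M)/M)))
F(99, -197) - R(A) = -1/222*(-197) - 1/(3*(116 - 92)) = 197/222 - 1/(3*24) = 197/222 - 1*1/72 = 197/222 - 1/72 = 2327/2664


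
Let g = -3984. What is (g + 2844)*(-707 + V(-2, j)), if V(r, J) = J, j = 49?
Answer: 750120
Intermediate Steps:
(g + 2844)*(-707 + V(-2, j)) = (-3984 + 2844)*(-707 + 49) = -1140*(-658) = 750120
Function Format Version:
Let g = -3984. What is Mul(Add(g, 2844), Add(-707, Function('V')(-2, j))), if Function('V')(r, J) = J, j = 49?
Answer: 750120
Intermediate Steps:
Mul(Add(g, 2844), Add(-707, Function('V')(-2, j))) = Mul(Add(-3984, 2844), Add(-707, 49)) = Mul(-1140, -658) = 750120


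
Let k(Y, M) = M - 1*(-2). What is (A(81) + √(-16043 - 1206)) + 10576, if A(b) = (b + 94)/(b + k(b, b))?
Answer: 1734639/164 + I*√17249 ≈ 10577.0 + 131.34*I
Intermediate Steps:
k(Y, M) = 2 + M (k(Y, M) = M + 2 = 2 + M)
A(b) = (94 + b)/(2 + 2*b) (A(b) = (b + 94)/(b + (2 + b)) = (94 + b)/(2 + 2*b))
(A(81) + √(-16043 - 1206)) + 10576 = ((94 + 81)/(2*(1 + 81)) + √(-16043 - 1206)) + 10576 = ((½)*175/82 + √(-17249)) + 10576 = ((½)*(1/82)*175 + I*√17249) + 10576 = (175/164 + I*√17249) + 10576 = 1734639/164 + I*√17249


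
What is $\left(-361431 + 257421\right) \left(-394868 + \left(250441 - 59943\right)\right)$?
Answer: $21256523700$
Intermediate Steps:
$\left(-361431 + 257421\right) \left(-394868 + \left(250441 - 59943\right)\right) = - 104010 \left(-394868 + 190498\right) = \left(-104010\right) \left(-204370\right) = 21256523700$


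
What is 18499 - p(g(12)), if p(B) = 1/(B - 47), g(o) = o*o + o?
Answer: 2016390/109 ≈ 18499.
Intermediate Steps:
g(o) = o + o² (g(o) = o² + o = o + o²)
p(B) = 1/(-47 + B)
18499 - p(g(12)) = 18499 - 1/(-47 + 12*(1 + 12)) = 18499 - 1/(-47 + 12*13) = 18499 - 1/(-47 + 156) = 18499 - 1/109 = 2016390/109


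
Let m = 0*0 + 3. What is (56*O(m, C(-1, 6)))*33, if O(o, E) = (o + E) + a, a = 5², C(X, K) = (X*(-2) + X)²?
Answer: 53592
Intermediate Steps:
C(X, K) = X² (C(X, K) = (-2*X + X)² = (-X)² = X²)
m = 3 (m = 0 + 3 = 3)
a = 25
O(o, E) = 25 + E + o (O(o, E) = (o + E) + 25 = (E + o) + 25 = 25 + E + o)
(56*O(m, C(-1, 6)))*33 = (56*(25 + (-1)² + 3))*33 = (56*(25 + 1 + 3))*33 = (56*29)*33 = 1624*33 = 53592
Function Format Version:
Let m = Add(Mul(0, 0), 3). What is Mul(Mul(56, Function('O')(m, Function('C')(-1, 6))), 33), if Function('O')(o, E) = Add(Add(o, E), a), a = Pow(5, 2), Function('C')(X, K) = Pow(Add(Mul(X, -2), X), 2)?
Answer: 53592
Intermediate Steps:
Function('C')(X, K) = Pow(X, 2) (Function('C')(X, K) = Pow(Add(Mul(-2, X), X), 2) = Pow(Mul(-1, X), 2) = Pow(X, 2))
m = 3 (m = Add(0, 3) = 3)
a = 25
Function('O')(o, E) = Add(25, E, o) (Function('O')(o, E) = Add(Add(o, E), 25) = Add(Add(E, o), 25) = Add(25, E, o))
Mul(Mul(56, Function('O')(m, Function('C')(-1, 6))), 33) = Mul(Mul(56, Add(25, Pow(-1, 2), 3)), 33) = Mul(Mul(56, Add(25, 1, 3)), 33) = Mul(Mul(56, 29), 33) = Mul(1624, 33) = 53592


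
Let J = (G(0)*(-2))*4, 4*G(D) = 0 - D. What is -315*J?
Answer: 0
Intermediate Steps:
G(D) = -D/4 (G(D) = (0 - D)/4 = (-D)/4 = -D/4)
J = 0 (J = (-¼*0*(-2))*4 = (0*(-2))*4 = 0*4 = 0)
-315*J = -315*0 = 0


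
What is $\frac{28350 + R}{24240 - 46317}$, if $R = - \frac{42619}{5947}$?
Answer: $- \frac{168554831}{131291919} \approx -1.2838$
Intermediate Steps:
$R = - \frac{42619}{5947}$ ($R = \left(-42619\right) \frac{1}{5947} = - \frac{42619}{5947} \approx -7.1665$)
$\frac{28350 + R}{24240 - 46317} = \frac{28350 - \frac{42619}{5947}}{24240 - 46317} = \frac{168554831}{5947 \left(-22077\right)} = \frac{168554831}{5947} \left(- \frac{1}{22077}\right) = - \frac{168554831}{131291919}$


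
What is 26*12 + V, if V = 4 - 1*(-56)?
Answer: 372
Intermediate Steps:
V = 60 (V = 4 + 56 = 60)
26*12 + V = 26*12 + 60 = 312 + 60 = 372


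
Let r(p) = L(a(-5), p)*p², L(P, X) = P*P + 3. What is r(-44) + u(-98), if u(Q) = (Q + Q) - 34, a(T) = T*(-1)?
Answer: 53978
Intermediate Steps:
a(T) = -T
L(P, X) = 3 + P² (L(P, X) = P² + 3 = 3 + P²)
u(Q) = -34 + 2*Q (u(Q) = 2*Q - 34 = -34 + 2*Q)
r(p) = 28*p² (r(p) = (3 + (-1*(-5))²)*p² = (3 + 5²)*p² = (3 + 25)*p² = 28*p²)
r(-44) + u(-98) = 28*(-44)² + (-34 + 2*(-98)) = 28*1936 + (-34 - 196) = 54208 - 230 = 53978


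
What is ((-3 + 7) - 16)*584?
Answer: -7008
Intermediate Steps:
((-3 + 7) - 16)*584 = (4 - 16)*584 = -12*584 = -7008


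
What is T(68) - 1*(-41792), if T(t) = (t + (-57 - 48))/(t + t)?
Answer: 5683675/136 ≈ 41792.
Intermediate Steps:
T(t) = (-105 + t)/(2*t) (T(t) = (t - 105)/((2*t)) = (-105 + t)*(1/(2*t)) = (-105 + t)/(2*t))
T(68) - 1*(-41792) = (½)*(-105 + 68)/68 - 1*(-41792) = (½)*(1/68)*(-37) + 41792 = -37/136 + 41792 = 5683675/136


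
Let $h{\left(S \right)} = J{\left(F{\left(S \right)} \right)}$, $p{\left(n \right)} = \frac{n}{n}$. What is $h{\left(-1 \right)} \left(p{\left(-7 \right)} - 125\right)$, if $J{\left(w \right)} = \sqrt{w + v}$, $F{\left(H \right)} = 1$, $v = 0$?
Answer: $-124$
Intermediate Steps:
$J{\left(w \right)} = \sqrt{w}$ ($J{\left(w \right)} = \sqrt{w + 0} = \sqrt{w}$)
$p{\left(n \right)} = 1$
$h{\left(S \right)} = 1$ ($h{\left(S \right)} = \sqrt{1} = 1$)
$h{\left(-1 \right)} \left(p{\left(-7 \right)} - 125\right) = 1 \left(1 - 125\right) = 1 \left(-124\right) = -124$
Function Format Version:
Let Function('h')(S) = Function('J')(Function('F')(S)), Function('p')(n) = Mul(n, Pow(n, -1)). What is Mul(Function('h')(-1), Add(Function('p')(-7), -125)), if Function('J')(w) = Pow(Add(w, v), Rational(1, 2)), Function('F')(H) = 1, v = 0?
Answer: -124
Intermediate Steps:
Function('J')(w) = Pow(w, Rational(1, 2)) (Function('J')(w) = Pow(Add(w, 0), Rational(1, 2)) = Pow(w, Rational(1, 2)))
Function('p')(n) = 1
Function('h')(S) = 1 (Function('h')(S) = Pow(1, Rational(1, 2)) = 1)
Mul(Function('h')(-1), Add(Function('p')(-7), -125)) = Mul(1, Add(1, -125)) = Mul(1, -124) = -124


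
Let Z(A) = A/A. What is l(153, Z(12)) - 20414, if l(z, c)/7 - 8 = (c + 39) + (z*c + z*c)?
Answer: -17936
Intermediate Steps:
Z(A) = 1
l(z, c) = 329 + 7*c + 14*c*z (l(z, c) = 56 + 7*((c + 39) + (z*c + z*c)) = 56 + 7*((39 + c) + (c*z + c*z)) = 56 + 7*((39 + c) + 2*c*z) = 56 + 7*(39 + c + 2*c*z) = 56 + (273 + 7*c + 14*c*z) = 329 + 7*c + 14*c*z)
l(153, Z(12)) - 20414 = (329 + 7*1 + 14*1*153) - 20414 = (329 + 7 + 2142) - 20414 = 2478 - 20414 = -17936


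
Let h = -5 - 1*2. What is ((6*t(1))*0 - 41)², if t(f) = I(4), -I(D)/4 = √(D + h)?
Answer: 1681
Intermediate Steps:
h = -7 (h = -5 - 2 = -7)
I(D) = -4*√(-7 + D) (I(D) = -4*√(D - 7) = -4*√(-7 + D))
t(f) = -4*I*√3 (t(f) = -4*√(-7 + 4) = -4*I*√3)
((6*t(1))*0 - 41)² = ((6*(-4*I*√3))*0 - 41)² = (-24*I*√3*0 - 41)² = (0 - 41)² = (-41)² = 1681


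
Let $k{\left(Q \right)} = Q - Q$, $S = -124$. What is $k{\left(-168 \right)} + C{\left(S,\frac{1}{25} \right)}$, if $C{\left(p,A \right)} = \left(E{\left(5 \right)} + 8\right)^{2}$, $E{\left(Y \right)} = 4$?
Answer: $144$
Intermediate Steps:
$k{\left(Q \right)} = 0$
$C{\left(p,A \right)} = 144$ ($C{\left(p,A \right)} = \left(4 + 8\right)^{2} = 12^{2} = 144$)
$k{\left(-168 \right)} + C{\left(S,\frac{1}{25} \right)} = 0 + 144 = 144$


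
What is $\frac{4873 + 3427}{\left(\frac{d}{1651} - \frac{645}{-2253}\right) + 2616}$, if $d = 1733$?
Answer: $\frac{2572794575}{811309366} \approx 3.1712$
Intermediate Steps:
$\frac{4873 + 3427}{\left(\frac{d}{1651} - \frac{645}{-2253}\right) + 2616} = \frac{4873 + 3427}{\left(\frac{1733}{1651} - \frac{645}{-2253}\right) + 2616} = \frac{8300}{\left(1733 \cdot \frac{1}{1651} - - \frac{215}{751}\right) + 2616} = \frac{8300}{\left(\frac{1733}{1651} + \frac{215}{751}\right) + 2616} = \frac{8300}{\frac{1656448}{1239901} + 2616} = \frac{8300}{\frac{3245237464}{1239901}} = 8300 \cdot \frac{1239901}{3245237464} = \frac{2572794575}{811309366}$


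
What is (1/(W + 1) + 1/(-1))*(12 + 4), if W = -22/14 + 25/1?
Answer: -2624/171 ≈ -15.345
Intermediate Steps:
W = 164/7 (W = -22*1/14 + 25*1 = -11/7 + 25 = 164/7 ≈ 23.429)
(1/(W + 1) + 1/(-1))*(12 + 4) = (1/(164/7 + 1) + 1/(-1))*(12 + 4) = (1/(171/7) - 1)*16 = (7/171 - 1)*16 = -164/171*16 = -2624/171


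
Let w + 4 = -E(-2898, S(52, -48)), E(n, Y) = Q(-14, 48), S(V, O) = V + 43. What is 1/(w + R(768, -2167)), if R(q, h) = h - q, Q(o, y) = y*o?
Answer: -1/2267 ≈ -0.00044111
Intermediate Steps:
Q(o, y) = o*y
S(V, O) = 43 + V
E(n, Y) = -672 (E(n, Y) = -14*48 = -672)
w = 668 (w = -4 - 1*(-672) = -4 + 672 = 668)
1/(w + R(768, -2167)) = 1/(668 + (-2167 - 1*768)) = 1/(668 + (-2167 - 768)) = 1/(668 - 2935) = 1/(-2267) = -1/2267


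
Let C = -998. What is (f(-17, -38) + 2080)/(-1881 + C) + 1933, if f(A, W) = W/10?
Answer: 27815154/14395 ≈ 1932.3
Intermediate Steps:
f(A, W) = W/10 (f(A, W) = W*(⅒) = W/10)
(f(-17, -38) + 2080)/(-1881 + C) + 1933 = ((⅒)*(-38) + 2080)/(-1881 - 998) + 1933 = (-19/5 + 2080)/(-2879) + 1933 = (10381/5)*(-1/2879) + 1933 = -10381/14395 + 1933 = 27815154/14395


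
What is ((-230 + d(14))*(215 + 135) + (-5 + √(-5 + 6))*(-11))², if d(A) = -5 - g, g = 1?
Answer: 6815493136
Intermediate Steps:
d(A) = -6 (d(A) = -5 - 1*1 = -5 - 1 = -6)
((-230 + d(14))*(215 + 135) + (-5 + √(-5 + 6))*(-11))² = ((-230 - 6)*(215 + 135) + (-5 + √(-5 + 6))*(-11))² = (-236*350 + (-5 + √1)*(-11))² = (-82600 + (-5 + 1)*(-11))² = (-82600 - 4*(-11))² = (-82600 + 44)² = (-82556)² = 6815493136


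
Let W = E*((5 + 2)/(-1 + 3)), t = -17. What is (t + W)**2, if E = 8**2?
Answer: 42849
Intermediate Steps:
E = 64
W = 224 (W = 64*((5 + 2)/(-1 + 3)) = 64*(7/2) = 224)
(t + W)**2 = (-17 + 224)**2 = 207**2 = 42849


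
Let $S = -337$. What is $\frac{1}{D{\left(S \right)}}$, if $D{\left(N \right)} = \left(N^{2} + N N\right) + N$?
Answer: $\frac{1}{226801} \approx 4.4092 \cdot 10^{-6}$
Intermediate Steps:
$D{\left(N \right)} = N + 2 N^{2}$ ($D{\left(N \right)} = \left(N^{2} + N^{2}\right) + N = 2 N^{2} + N = N + 2 N^{2}$)
$\frac{1}{D{\left(S \right)}} = \frac{1}{\left(-337\right) \left(1 + 2 \left(-337\right)\right)} = \frac{1}{\left(-337\right) \left(1 - 674\right)} = \frac{1}{\left(-337\right) \left(-673\right)} = \frac{1}{226801}$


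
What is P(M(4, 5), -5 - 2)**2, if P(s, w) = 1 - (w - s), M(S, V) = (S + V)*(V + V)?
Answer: 9604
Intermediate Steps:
M(S, V) = 2*V*(S + V) (M(S, V) = (S + V)*(2*V) = 2*V*(S + V))
P(s, w) = 1 + s - w (P(s, w) = 1 + (s - w) = 1 + s - w)
P(M(4, 5), -5 - 2)**2 = (1 + 2*5*(4 + 5) - (-5 - 2))**2 = (1 + 2*5*9 - 1*(-7))**2 = (1 + 90 + 7)**2 = 98**2 = 9604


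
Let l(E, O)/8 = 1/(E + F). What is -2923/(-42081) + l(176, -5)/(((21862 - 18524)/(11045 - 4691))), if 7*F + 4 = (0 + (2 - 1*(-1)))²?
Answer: 13521403291/86878454793 ≈ 0.15564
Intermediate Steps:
F = 5/7 (F = -4/7 + (0 + (2 - 1*(-1)))²/7 = -4/7 + (0 + (2 + 1))²/7 = -4/7 + (0 + 3)²/7 = -4/7 + (⅐)*3² = -4/7 + (⅐)*9 = -4/7 + 9/7 = 5/7 ≈ 0.71429)
l(E, O) = 8/(5/7 + E) (l(E, O) = 8/(E + 5/7) = 8/(5/7 + E))
-2923/(-42081) + l(176, -5)/(((21862 - 18524)/(11045 - 4691))) = -2923/(-42081) + (56/(5 + 7*176))/(((21862 - 18524)/(11045 - 4691))) = -2923*(-1/42081) + (56/(5 + 1232))/((3338/6354)) = 2923/42081 + (56/1237)/((3338*(1/6354))) = 2923/42081 + (56*(1/1237))/(1669/3177) = 2923/42081 + (56/1237)*(3177/1669) = 2923/42081 + 177912/2064553 = 13521403291/86878454793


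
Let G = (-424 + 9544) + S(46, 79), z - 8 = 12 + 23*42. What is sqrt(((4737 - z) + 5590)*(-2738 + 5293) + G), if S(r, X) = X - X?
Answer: 5*sqrt(955015) ≈ 4886.2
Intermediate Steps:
S(r, X) = 0
z = 986 (z = 8 + (12 + 23*42) = 8 + (12 + 966) = 8 + 978 = 986)
G = 9120 (G = (-424 + 9544) + 0 = 9120 + 0 = 9120)
sqrt(((4737 - z) + 5590)*(-2738 + 5293) + G) = sqrt(((4737 - 1*986) + 5590)*(-2738 + 5293) + 9120) = sqrt(((4737 - 986) + 5590)*2555 + 9120) = sqrt((3751 + 5590)*2555 + 9120) = sqrt(9341*2555 + 9120) = sqrt(23866255 + 9120) = sqrt(23875375) = 5*sqrt(955015)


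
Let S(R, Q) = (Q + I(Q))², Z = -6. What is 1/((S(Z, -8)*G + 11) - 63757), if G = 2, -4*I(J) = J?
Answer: -1/63674 ≈ -1.5705e-5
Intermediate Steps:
I(J) = -J/4
S(R, Q) = 9*Q²/16 (S(R, Q) = (Q - Q/4)² = (3*Q/4)² = 9*Q²/16)
1/((S(Z, -8)*G + 11) - 63757) = 1/((((9/16)*(-8)²)*2 + 11) - 63757) = 1/((((9/16)*64)*2 + 11) - 63757) = 1/((36*2 + 11) - 63757) = 1/((72 + 11) - 63757) = 1/(83 - 63757) = 1/(-63674) = -1/63674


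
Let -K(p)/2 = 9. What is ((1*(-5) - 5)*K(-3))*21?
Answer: 3780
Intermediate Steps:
K(p) = -18 (K(p) = -2*9 = -18)
((1*(-5) - 5)*K(-3))*21 = ((1*(-5) - 5)*(-18))*21 = ((-5 - 5)*(-18))*21 = -10*(-18)*21 = 180*21 = 3780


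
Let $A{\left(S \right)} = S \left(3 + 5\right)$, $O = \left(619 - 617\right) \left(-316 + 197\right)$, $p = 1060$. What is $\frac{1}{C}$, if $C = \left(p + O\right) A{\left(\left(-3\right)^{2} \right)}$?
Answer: $\frac{1}{59184} \approx 1.6896 \cdot 10^{-5}$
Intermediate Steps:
$O = -238$ ($O = 2 \left(-119\right) = -238$)
$A{\left(S \right)} = 8 S$ ($A{\left(S \right)} = S 8 = 8 S$)
$C = 59184$ ($C = \left(1060 - 238\right) 8 \left(-3\right)^{2} = 822 \cdot 8 \cdot 9 = 822 \cdot 72 = 59184$)
$\frac{1}{C} = \frac{1}{59184}$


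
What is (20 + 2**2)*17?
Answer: 408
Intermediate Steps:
(20 + 2**2)*17 = (20 + 4)*17 = 24*17 = 408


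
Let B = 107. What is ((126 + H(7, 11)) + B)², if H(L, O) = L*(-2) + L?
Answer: 51076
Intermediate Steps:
H(L, O) = -L (H(L, O) = -2*L + L = -L)
((126 + H(7, 11)) + B)² = ((126 - 1*7) + 107)² = ((126 - 7) + 107)² = (119 + 107)² = 226² = 51076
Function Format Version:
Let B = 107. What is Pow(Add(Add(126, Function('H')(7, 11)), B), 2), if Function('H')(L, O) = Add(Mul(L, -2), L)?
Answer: 51076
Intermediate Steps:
Function('H')(L, O) = Mul(-1, L) (Function('H')(L, O) = Add(Mul(-2, L), L) = Mul(-1, L))
Pow(Add(Add(126, Function('H')(7, 11)), B), 2) = Pow(Add(Add(126, Mul(-1, 7)), 107), 2) = Pow(Add(Add(126, -7), 107), 2) = Pow(Add(119, 107), 2) = Pow(226, 2) = 51076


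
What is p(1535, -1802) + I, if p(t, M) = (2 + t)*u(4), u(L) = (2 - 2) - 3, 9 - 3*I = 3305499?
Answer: -1106441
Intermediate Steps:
I = -1101830 (I = 3 - ⅓*3305499 = 3 - 1101833 = -1101830)
u(L) = -3 (u(L) = 0 - 3 = -3)
p(t, M) = -6 - 3*t (p(t, M) = (2 + t)*(-3) = -6 - 3*t)
p(1535, -1802) + I = (-6 - 3*1535) - 1101830 = (-6 - 4605) - 1101830 = -4611 - 1101830 = -1106441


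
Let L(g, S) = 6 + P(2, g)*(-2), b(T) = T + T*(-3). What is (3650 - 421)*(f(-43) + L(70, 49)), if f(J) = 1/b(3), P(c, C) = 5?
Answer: -80725/6 ≈ -13454.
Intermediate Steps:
b(T) = -2*T (b(T) = T - 3*T = -2*T)
L(g, S) = -4 (L(g, S) = 6 + 5*(-2) = 6 - 10 = -4)
f(J) = -⅙ (f(J) = 1/(-2*3) = 1/(-6) = -⅙)
(3650 - 421)*(f(-43) + L(70, 49)) = (3650 - 421)*(-⅙ - 4) = 3229*(-25/6) = -80725/6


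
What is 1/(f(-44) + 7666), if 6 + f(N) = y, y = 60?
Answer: 1/7720 ≈ 0.00012953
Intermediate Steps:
f(N) = 54 (f(N) = -6 + 60 = 54)
1/(f(-44) + 7666) = 1/(54 + 7666) = 1/7720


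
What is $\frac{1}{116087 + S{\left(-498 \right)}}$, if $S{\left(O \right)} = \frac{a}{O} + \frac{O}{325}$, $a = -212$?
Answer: $\frac{80925}{9394250923} \approx 8.6143 \cdot 10^{-6}$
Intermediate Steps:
$S{\left(O \right)} = - \frac{212}{O} + \frac{O}{325}$
$\frac{1}{116087 + S{\left(-498 \right)}} = \frac{1}{116087 + \left(- \frac{212}{-498} + \frac{1}{325} \left(-498\right)\right)} = \frac{1}{116087 - \frac{89552}{80925}} = \frac{1}{\frac{9394250923}{80925}} = \frac{80925}{9394250923}$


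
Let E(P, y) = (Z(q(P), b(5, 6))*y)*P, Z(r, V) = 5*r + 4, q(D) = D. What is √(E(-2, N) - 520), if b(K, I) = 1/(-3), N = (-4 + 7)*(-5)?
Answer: 10*I*√7 ≈ 26.458*I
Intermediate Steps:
N = -15 (N = 3*(-5) = -15)
b(K, I) = -⅓
Z(r, V) = 4 + 5*r
E(P, y) = P*y*(4 + 5*P) (E(P, y) = ((4 + 5*P)*y)*P = (y*(4 + 5*P))*P = P*y*(4 + 5*P))
√(E(-2, N) - 520) = √(-2*(-15)*(4 + 5*(-2)) - 520) = √(-2*(-15)*(4 - 10) - 520) = √(-2*(-15)*(-6) - 520) = √(-180 - 520) = √(-700) = 10*I*√7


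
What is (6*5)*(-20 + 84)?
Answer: 1920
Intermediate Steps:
(6*5)*(-20 + 84) = 30*64 = 1920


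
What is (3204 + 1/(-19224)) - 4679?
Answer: -28355401/19224 ≈ -1475.0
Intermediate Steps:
(3204 + 1/(-19224)) - 4679 = (3204 - 1/19224) - 4679 = 61593695/19224 - 4679 = -28355401/19224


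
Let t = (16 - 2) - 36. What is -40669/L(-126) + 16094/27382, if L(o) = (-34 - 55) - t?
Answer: 8318484/13691 ≈ 607.59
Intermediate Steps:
t = -22 (t = 14 - 36 = -22)
L(o) = -67 (L(o) = (-34 - 55) - 1*(-22) = -89 + 22 = -67)
-40669/L(-126) + 16094/27382 = -40669/(-67) + 16094/27382 = -40669*(-1/67) + 16094*(1/27382) = 607 + 8047/13691 = 8318484/13691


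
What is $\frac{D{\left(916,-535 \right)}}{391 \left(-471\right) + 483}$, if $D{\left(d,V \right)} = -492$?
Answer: $\frac{82}{30613} \approx 0.0026786$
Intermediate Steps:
$\frac{D{\left(916,-535 \right)}}{391 \left(-471\right) + 483} = - \frac{492}{391 \left(-471\right) + 483} = - \frac{492}{-184161 + 483} = - \frac{492}{-183678} = \left(-492\right) \left(- \frac{1}{183678}\right) = \frac{82}{30613}$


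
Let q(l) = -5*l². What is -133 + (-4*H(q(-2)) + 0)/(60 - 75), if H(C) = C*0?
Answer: -133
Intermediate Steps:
H(C) = 0
-133 + (-4*H(q(-2)) + 0)/(60 - 75) = -133 + (-4*0 + 0)/(60 - 75) = -133 + (0 + 0)/(-15) = -133 + 0*(-1/15) = -133 + 0 = -133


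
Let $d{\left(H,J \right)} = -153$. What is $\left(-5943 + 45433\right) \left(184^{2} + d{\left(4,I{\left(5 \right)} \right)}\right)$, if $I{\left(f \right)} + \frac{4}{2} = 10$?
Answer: $1330931470$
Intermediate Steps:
$I{\left(f \right)} = 8$ ($I{\left(f \right)} = -2 + 10 = 8$)
$\left(-5943 + 45433\right) \left(184^{2} + d{\left(4,I{\left(5 \right)} \right)}\right) = \left(-5943 + 45433\right) \left(184^{2} - 153\right) = 39490 \left(33856 - 153\right) = 39490 \cdot 33703 = 1330931470$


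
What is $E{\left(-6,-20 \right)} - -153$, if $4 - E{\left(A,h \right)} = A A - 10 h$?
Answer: $-79$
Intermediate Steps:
$E{\left(A,h \right)} = 4 - A^{2} + 10 h$ ($E{\left(A,h \right)} = 4 - \left(A A - 10 h\right) = 4 - \left(A^{2} - 10 h\right) = 4 - A^{2} + 10 h$)
$E{\left(-6,-20 \right)} - -153 = \left(4 - \left(-6\right)^{2} + 10 \left(-20\right)\right) - -153 = \left(4 - 36 - 200\right) + 153 = -232 + 153 = -79$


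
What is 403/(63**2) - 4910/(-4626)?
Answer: 1186226/1020033 ≈ 1.1629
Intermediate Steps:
403/(63**2) - 4910/(-4626) = 403/3969 - 4910*(-1/4626) = 403*(1/3969) + 2455/2313 = 403/3969 + 2455/2313 = 1186226/1020033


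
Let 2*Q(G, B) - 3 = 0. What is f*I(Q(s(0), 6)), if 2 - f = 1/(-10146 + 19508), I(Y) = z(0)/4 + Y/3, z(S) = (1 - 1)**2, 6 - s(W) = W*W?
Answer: 18723/18724 ≈ 0.99995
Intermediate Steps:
s(W) = 6 - W**2 (s(W) = 6 - W*W = 6 - W**2)
z(S) = 0 (z(S) = 0**2 = 0)
Q(G, B) = 3/2 (Q(G, B) = 3/2 + (1/2)*0 = 3/2 + 0 = 3/2)
I(Y) = Y/3 (I(Y) = 0/4 + Y/3 = 0*(1/4) + Y*(1/3) = 0 + Y/3 = Y/3)
f = 18723/9362 (f = 2 - 1/(-10146 + 19508) = 2 - 1/9362 = 18723/9362 ≈ 1.9999)
f*I(Q(s(0), 6)) = 18723*((1/3)*(3/2))/9362 = (18723/9362)*(1/2) = 18723/18724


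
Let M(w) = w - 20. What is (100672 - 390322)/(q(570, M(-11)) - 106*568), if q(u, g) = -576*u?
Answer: 144825/194264 ≈ 0.74551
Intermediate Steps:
M(w) = -20 + w
(100672 - 390322)/(q(570, M(-11)) - 106*568) = (100672 - 390322)/(-576*570 - 106*568) = -289650/(-328320 - 60208) = -289650/(-388528) = -289650*(-1/388528) = 144825/194264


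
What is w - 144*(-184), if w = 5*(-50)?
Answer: 26246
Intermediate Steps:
w = -250
w - 144*(-184) = -250 - 144*(-184) = -250 + 26496 = 26246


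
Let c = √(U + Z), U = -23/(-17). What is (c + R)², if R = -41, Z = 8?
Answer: (697 - √2703)²/289 ≈ 1439.6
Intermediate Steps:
U = 23/17 (U = -23*(-1/17) = 23/17 ≈ 1.3529)
c = √2703/17 (c = √(23/17 + 8) = √(159/17) = √2703/17 ≈ 3.0583)
(c + R)² = (√2703/17 - 41)² = (-41 + √2703/17)²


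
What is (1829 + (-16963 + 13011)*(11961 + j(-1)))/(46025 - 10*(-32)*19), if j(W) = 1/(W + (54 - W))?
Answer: -1276239137/1406835 ≈ -907.17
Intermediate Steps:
j(W) = 1/54
(1829 + (-16963 + 13011)*(11961 + j(-1)))/(46025 - 10*(-32)*19) = (1829 + (-16963 + 13011)*(11961 + 1/54))/(46025 - 10*(-32)*19) = (1829 - 3952*645895/54)/(46025 + 320*19) = (1829 - 1276288520/27)/(46025 + 6080) = -1276239137/27/52105 = -1276239137/27*1/52105 = -1276239137/1406835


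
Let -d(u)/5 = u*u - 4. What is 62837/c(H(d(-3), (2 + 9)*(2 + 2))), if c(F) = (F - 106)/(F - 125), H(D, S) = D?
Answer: 9425550/131 ≈ 71951.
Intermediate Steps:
d(u) = 20 - 5*u² (d(u) = -5*(u*u - 4) = -5*(u² - 4) = -5*(-4 + u²) = 20 - 5*u²)
c(F) = (-106 + F)/(-125 + F)
62837/c(H(d(-3), (2 + 9)*(2 + 2))) = 62837/(((-106 + (20 - 5*(-3)²))/(-125 + (20 - 5*(-3)²)))) = 62837/(((-106 + (20 - 5*9))/(-125 + (20 - 5*9)))) = 62837/(((-106 + (20 - 45))/(-125 + (20 - 45)))) = 62837/(((-106 - 25)/(-125 - 25))) = 62837/((-131/(-150))) = 62837/((-1/150*(-131))) = 62837/(131/150) = 62837*(150/131) = 9425550/131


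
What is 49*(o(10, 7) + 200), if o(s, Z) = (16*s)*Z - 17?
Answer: 63847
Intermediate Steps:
o(s, Z) = -17 + 16*Z*s (o(s, Z) = 16*Z*s - 17 = -17 + 16*Z*s)
49*(o(10, 7) + 200) = 49*((-17 + 16*7*10) + 200) = 49*((-17 + 1120) + 200) = 49*(1103 + 200) = 49*1303 = 63847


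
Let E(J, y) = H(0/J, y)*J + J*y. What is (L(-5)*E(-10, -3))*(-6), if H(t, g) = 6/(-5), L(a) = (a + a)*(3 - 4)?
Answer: -2520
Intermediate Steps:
L(a) = -2*a (L(a) = (2*a)*(-1) = -2*a)
H(t, g) = -6/5 (H(t, g) = 6*(-⅕) = -6/5)
E(J, y) = -6*J/5 + J*y
(L(-5)*E(-10, -3))*(-6) = ((-2*(-5))*((⅕)*(-10)*(-6 + 5*(-3))))*(-6) = (10*((⅕)*(-10)*(-6 - 15)))*(-6) = (10*((⅕)*(-10)*(-21)))*(-6) = (10*42)*(-6) = 420*(-6) = -2520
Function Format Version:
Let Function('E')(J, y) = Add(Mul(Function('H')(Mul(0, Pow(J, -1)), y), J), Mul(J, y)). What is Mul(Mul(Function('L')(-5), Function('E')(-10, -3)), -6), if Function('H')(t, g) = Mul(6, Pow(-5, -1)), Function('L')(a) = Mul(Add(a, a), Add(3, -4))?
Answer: -2520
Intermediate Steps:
Function('L')(a) = Mul(-2, a) (Function('L')(a) = Mul(Mul(2, a), -1) = Mul(-2, a))
Function('H')(t, g) = Rational(-6, 5) (Function('H')(t, g) = Mul(6, Rational(-1, 5)) = Rational(-6, 5))
Function('E')(J, y) = Add(Mul(Rational(-6, 5), J), Mul(J, y))
Mul(Mul(Function('L')(-5), Function('E')(-10, -3)), -6) = Mul(Mul(Mul(-2, -5), Mul(Rational(1, 5), -10, Add(-6, Mul(5, -3)))), -6) = Mul(Mul(10, Mul(Rational(1, 5), -10, Add(-6, -15))), -6) = Mul(Mul(10, Mul(Rational(1, 5), -10, -21)), -6) = Mul(Mul(10, 42), -6) = Mul(420, -6) = -2520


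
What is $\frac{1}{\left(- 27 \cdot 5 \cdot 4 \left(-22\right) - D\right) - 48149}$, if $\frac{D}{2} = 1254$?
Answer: $- \frac{1}{38777} \approx -2.5788 \cdot 10^{-5}$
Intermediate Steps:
$D = 2508$ ($D = 2 \cdot 1254 = 2508$)
$\frac{1}{\left(- 27 \cdot 5 \cdot 4 \left(-22\right) - D\right) - 48149} = \frac{1}{\left(- 27 \cdot 5 \cdot 4 \left(-22\right) - 2508\right) - 48149} = \frac{1}{\left(\left(-27\right) 20 \left(-22\right) - 2508\right) - 48149} = \frac{1}{\left(\left(-540\right) \left(-22\right) - 2508\right) - 48149} = \frac{1}{\left(11880 - 2508\right) - 48149} = \frac{1}{9372 - 48149} = \frac{1}{-38777} = - \frac{1}{38777}$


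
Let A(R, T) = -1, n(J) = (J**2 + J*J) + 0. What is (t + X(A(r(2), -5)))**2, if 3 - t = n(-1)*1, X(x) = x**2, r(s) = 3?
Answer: 4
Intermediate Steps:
n(J) = 2*J**2 (n(J) = (J**2 + J**2) + 0 = 2*J**2 + 0 = 2*J**2)
t = 1 (t = 3 - 2*(-1)**2 = 3 - 2*1 = 3 - 2 = 1)
(t + X(A(r(2), -5)))**2 = (1 + (-1)**2)**2 = (1 + 1)**2 = 2**2 = 4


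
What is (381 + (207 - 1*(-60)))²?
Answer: 419904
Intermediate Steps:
(381 + (207 - 1*(-60)))² = (381 + (207 + 60))² = (381 + 267)² = 648² = 419904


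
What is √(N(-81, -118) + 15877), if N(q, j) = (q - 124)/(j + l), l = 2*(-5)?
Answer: 3*√451658/16 ≈ 126.01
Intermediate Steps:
l = -10
N(q, j) = (-124 + q)/(-10 + j) (N(q, j) = (q - 124)/(j - 10) = (-124 + q)/(-10 + j))
√(N(-81, -118) + 15877) = √((-124 - 81)/(-10 - 118) + 15877) = √(-205/(-128) + 15877) = √(-1/128*(-205) + 15877) = √(205/128 + 15877) = √(2032461/128) = 3*√451658/16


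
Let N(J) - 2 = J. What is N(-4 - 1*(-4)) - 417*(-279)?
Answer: 116345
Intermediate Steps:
N(J) = 2 + J
N(-4 - 1*(-4)) - 417*(-279) = (2 + (-4 - 1*(-4))) - 417*(-279) = (2 + (-4 + 4)) + 116343 = (2 + 0) + 116343 = 2 + 116343 = 116345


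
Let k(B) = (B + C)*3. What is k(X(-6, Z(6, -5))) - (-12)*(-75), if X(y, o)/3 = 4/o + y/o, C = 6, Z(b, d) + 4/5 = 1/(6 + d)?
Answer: -972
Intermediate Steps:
Z(b, d) = -⅘ + 1/(6 + d)
X(y, o) = 12/o + 3*y/o (X(y, o) = 3*(4/o + y/o) = 12/o + 3*y/o)
k(B) = 18 + 3*B (k(B) = (B + 6)*3 = (6 + B)*3 = 18 + 3*B)
k(X(-6, Z(6, -5))) - (-12)*(-75) = (18 + 3*(3*(4 - 6)/(((-19 - 4*(-5))/(5*(6 - 5)))))) - (-12)*(-75) = (18 + 3*(3*(-2)/((⅕)*(-19 + 20)/1))) - 1*900 = (18 + 3*(3*(-2)/((⅕)*1*1))) - 900 = (18 + 3*(3*(-2)/(⅕))) - 900 = (18 + 3*(3*5*(-2))) - 900 = (18 + 3*(-30)) - 900 = (18 - 90) - 900 = -72 - 900 = -972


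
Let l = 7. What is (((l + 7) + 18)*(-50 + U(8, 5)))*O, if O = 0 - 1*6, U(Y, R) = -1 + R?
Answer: 8832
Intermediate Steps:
O = -6 (O = 0 - 6 = -6)
(((l + 7) + 18)*(-50 + U(8, 5)))*O = (((7 + 7) + 18)*(-50 + (-1 + 5)))*(-6) = ((14 + 18)*(-50 + 4))*(-6) = (32*(-46))*(-6) = -1472*(-6) = 8832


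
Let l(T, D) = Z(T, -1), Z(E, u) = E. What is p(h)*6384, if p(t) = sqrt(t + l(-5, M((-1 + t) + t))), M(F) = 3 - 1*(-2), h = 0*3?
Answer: 6384*I*sqrt(5) ≈ 14275.0*I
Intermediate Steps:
h = 0
M(F) = 5 (M(F) = 3 + 2 = 5)
l(T, D) = T
p(t) = sqrt(-5 + t) (p(t) = sqrt(t - 5) = sqrt(-5 + t))
p(h)*6384 = sqrt(-5 + 0)*6384 = sqrt(-5)*6384 = (I*sqrt(5))*6384 = 6384*I*sqrt(5)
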